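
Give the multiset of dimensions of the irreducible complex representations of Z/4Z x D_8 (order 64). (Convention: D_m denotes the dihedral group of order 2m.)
Dimensions: 1, 1, 1, 1, 1, 1, 1, 1, 1, 1, 1, 1, 1, 1, 1, 1, 2, 2, 2, 2, 2, 2, 2, 2, 2, 2, 2, 2

Working: There are 28 irreducibles (= number of conjugacy classes). Their dimensions d_i satisfy sum d_i^2 = |G| = 64: 1 + 1 + 1 + 1 + 1 + 1 + 1 + 1 + 1 + 1 + 1 + 1 + 1 + 1 + 1 + 1 + 4 + 4 + 4 + 4 + 4 + 4 + 4 + 4 + 4 + 4 + 4 + 4 = 64. (For the product with Z/4Z: each of the 4 1-dim characters of Z/4Z tensors with each irrep of D_8, giving 4 copies of each D_8-dimension.)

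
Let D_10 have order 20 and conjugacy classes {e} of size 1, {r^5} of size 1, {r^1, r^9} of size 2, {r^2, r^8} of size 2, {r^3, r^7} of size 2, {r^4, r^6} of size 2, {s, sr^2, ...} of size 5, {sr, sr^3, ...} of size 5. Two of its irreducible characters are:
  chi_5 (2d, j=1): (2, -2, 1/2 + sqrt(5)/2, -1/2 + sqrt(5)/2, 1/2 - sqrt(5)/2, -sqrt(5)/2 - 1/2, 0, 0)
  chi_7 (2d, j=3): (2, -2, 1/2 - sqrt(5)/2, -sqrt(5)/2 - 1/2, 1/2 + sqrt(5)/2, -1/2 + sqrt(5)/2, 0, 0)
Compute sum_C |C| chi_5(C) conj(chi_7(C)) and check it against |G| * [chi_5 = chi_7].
Sum = 0; so <chi_5, chi_7> = 0 (distinct irreducibles are orthogonal).

Reasoning: Compute term by term over conjugacy classes (|C| * chi_5(C) * conj(chi_7(C))):
  1*(2)*conj(2) + 1*(-2)*conj(-2) + 2*(1/2 + sqrt(5)/2)*conj(1/2 - sqrt(5)/2) + 2*(-1/2 + sqrt(5)/2)*conj(-sqrt(5)/2 - 1/2) + 2*(1/2 - sqrt(5)/2)*conj(1/2 + sqrt(5)/2) + 2*(-sqrt(5)/2 - 1/2)*conj(-1/2 + sqrt(5)/2) + 5*(0)*conj(0) + 5*(0)*conj(0)
  = (4) + (4) + (-2) + (-2) + (-2) + (-2) + (0) + (0)
  = 0.
Dividing by |G| = 20 gives 0/20 = 0, matching the row-orthogonality relation <chi_5, chi_7> = [chi_5 = chi_7].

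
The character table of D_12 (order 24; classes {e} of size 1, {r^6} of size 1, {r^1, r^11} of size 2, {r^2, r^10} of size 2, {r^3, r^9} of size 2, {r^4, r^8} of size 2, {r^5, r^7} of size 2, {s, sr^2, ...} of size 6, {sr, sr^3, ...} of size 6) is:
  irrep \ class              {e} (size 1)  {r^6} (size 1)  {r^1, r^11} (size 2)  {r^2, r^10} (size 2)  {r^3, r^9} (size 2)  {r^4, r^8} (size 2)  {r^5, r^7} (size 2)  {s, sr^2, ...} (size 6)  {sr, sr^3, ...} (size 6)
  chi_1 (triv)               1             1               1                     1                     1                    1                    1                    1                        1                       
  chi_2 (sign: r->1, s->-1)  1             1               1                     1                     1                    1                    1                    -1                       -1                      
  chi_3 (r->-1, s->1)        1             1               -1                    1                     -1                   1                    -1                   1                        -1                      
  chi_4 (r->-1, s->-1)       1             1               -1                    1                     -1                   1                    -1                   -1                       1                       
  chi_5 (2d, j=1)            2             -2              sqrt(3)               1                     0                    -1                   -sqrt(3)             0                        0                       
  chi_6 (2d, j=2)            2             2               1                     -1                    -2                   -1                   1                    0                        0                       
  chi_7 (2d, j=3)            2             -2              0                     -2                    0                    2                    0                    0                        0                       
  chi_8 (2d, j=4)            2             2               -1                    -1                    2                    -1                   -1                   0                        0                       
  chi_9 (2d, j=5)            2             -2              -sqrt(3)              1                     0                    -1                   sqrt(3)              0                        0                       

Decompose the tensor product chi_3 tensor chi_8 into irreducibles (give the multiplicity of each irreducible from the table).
chi_3 tensor chi_8 = chi_6 (all other irreducibles have multiplicity 0).

Argument: The character of a tensor product is the pointwise product (chi_3 * chi_8)(C) = chi_3(C) * chi_8(C):
  {e}: (1)*(2), {r^6}: (1)*(2), {r^1, r^11}: (-1)*(-1), {r^2, r^10}: (1)*(-1), {r^3, r^9}: (-1)*(2), {r^4, r^8}: (1)*(-1), {r^5, r^7}: (-1)*(-1), {s, sr^2, ...}: (1)*(0), {sr, sr^3, ...}: (-1)*(0)
so (chi_3 * chi_8) takes values
  {e} -> 2, {r^6} -> 2, {r^1, r^11} -> 1, {r^2, r^10} -> -1, {r^3, r^9} -> -2, {r^4, r^8} -> -1, {r^5, r^7} -> 1, {s, sr^2, ...} -> 0, {sr, sr^3, ...} -> 0.
Now take the inner product of this character with each irreducible chi from the table, <chi_3*chi_8, chi> = (1/24) sum_C |C| (chi_3*chi_8)(C) conj(chi(C)):
  <chi_3*chi_8, chi_1> = (1/24)[1*(2)*conj(1) + 1*(2)*conj(1) + 2*(1)*conj(1) + 2*(-1)*conj(1) + 2*(-2)*conj(1) + 2*(-1)*conj(1) + 2*(1)*conj(1) + 6*(0)*conj(1) + 6*(0)*conj(1)]
      = (1/24)[(2) + (2) + (2) + (-2) + (-4) + (-2) + (2) + (0) + (0)] = 0/24 = 0
  <chi_3*chi_8, chi_2> = (1/24)[1*(2)*conj(1) + 1*(2)*conj(1) + 2*(1)*conj(1) + 2*(-1)*conj(1) + 2*(-2)*conj(1) + 2*(-1)*conj(1) + 2*(1)*conj(1) + 6*(0)*conj(-1) + 6*(0)*conj(-1)]
      = (1/24)[(2) + (2) + (2) + (-2) + (-4) + (-2) + (2) + (0) + (0)] = 0/24 = 0
  <chi_3*chi_8, chi_3> = (1/24)[1*(2)*conj(1) + 1*(2)*conj(1) + 2*(1)*conj(-1) + 2*(-1)*conj(1) + 2*(-2)*conj(-1) + 2*(-1)*conj(1) + 2*(1)*conj(-1) + 6*(0)*conj(1) + 6*(0)*conj(-1)]
      = (1/24)[(2) + (2) + (-2) + (-2) + (4) + (-2) + (-2) + (0) + (0)] = 0/24 = 0
  <chi_3*chi_8, chi_4> = (1/24)[1*(2)*conj(1) + 1*(2)*conj(1) + 2*(1)*conj(-1) + 2*(-1)*conj(1) + 2*(-2)*conj(-1) + 2*(-1)*conj(1) + 2*(1)*conj(-1) + 6*(0)*conj(-1) + 6*(0)*conj(1)]
      = (1/24)[(2) + (2) + (-2) + (-2) + (4) + (-2) + (-2) + (0) + (0)] = 0/24 = 0
  <chi_3*chi_8, chi_5> = (1/24)[1*(2)*conj(2) + 1*(2)*conj(-2) + 2*(1)*conj(sqrt(3)) + 2*(-1)*conj(1) + 2*(-2)*conj(0) + 2*(-1)*conj(-1) + 2*(1)*conj(-sqrt(3)) + 6*(0)*conj(0) + 6*(0)*conj(0)]
      = (1/24)[(4) + (-4) + (2*sqrt(3)) + (-2) + (0) + (2) + (-2*sqrt(3)) + (0) + (0)] = 0/24 = 0
  <chi_3*chi_8, chi_6> = (1/24)[1*(2)*conj(2) + 1*(2)*conj(2) + 2*(1)*conj(1) + 2*(-1)*conj(-1) + 2*(-2)*conj(-2) + 2*(-1)*conj(-1) + 2*(1)*conj(1) + 6*(0)*conj(0) + 6*(0)*conj(0)]
      = (1/24)[(4) + (4) + (2) + (2) + (8) + (2) + (2) + (0) + (0)] = 24/24 = 1
  <chi_3*chi_8, chi_7> = (1/24)[1*(2)*conj(2) + 1*(2)*conj(-2) + 2*(1)*conj(0) + 2*(-1)*conj(-2) + 2*(-2)*conj(0) + 2*(-1)*conj(2) + 2*(1)*conj(0) + 6*(0)*conj(0) + 6*(0)*conj(0)]
      = (1/24)[(4) + (-4) + (0) + (4) + (0) + (-4) + (0) + (0) + (0)] = 0/24 = 0
  <chi_3*chi_8, chi_8> = (1/24)[1*(2)*conj(2) + 1*(2)*conj(2) + 2*(1)*conj(-1) + 2*(-1)*conj(-1) + 2*(-2)*conj(2) + 2*(-1)*conj(-1) + 2*(1)*conj(-1) + 6*(0)*conj(0) + 6*(0)*conj(0)]
      = (1/24)[(4) + (4) + (-2) + (2) + (-8) + (2) + (-2) + (0) + (0)] = 0/24 = 0
  <chi_3*chi_8, chi_9> = (1/24)[1*(2)*conj(2) + 1*(2)*conj(-2) + 2*(1)*conj(-sqrt(3)) + 2*(-1)*conj(1) + 2*(-2)*conj(0) + 2*(-1)*conj(-1) + 2*(1)*conj(sqrt(3)) + 6*(0)*conj(0) + 6*(0)*conj(0)]
      = (1/24)[(4) + (-4) + (-2*sqrt(3)) + (-2) + (0) + (2) + (2*sqrt(3)) + (0) + (0)] = 0/24 = 0
Hence the multiplicities are chi_6: 1. Dimension check: dim(chi_3)*dim(chi_8) = 1*2 = 2 and sum (mult * dim) = 1*2 = 2.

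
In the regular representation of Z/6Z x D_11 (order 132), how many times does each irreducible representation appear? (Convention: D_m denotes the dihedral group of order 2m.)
Each irreducible V_i of dimension d_i appears with multiplicity d_i, i.e. rho_reg = (direct sum over all irreducibles V_i) d_i V_i. The irreducible dimensions for Z/6Z x D_11 are 1, 1, 1, 1, 1, 1, 1, 1, 1, 1, 1, 1, 2, 2, 2, 2, 2, 2, 2, 2, 2, 2, 2, 2, 2, 2, 2, 2, 2, 2, 2, 2, 2, 2, 2, 2, 2, 2, 2, 2, 2, 2: 12 irreducibles of dimension 1, each with multiplicity 1; 30 irreducibles of dimension 2, each with multiplicity 2. Total dimension 12*1*1 + 30*2*2 = 132 = |G|.

Proof sketch: General theorem: in the regular representation of a finite group G, each irreducible appears with multiplicity equal to its dimension. Check: dim(rho_reg) = sum d_i^2 = 1 + 1 + 1 + 1 + 1 + 1 + 1 + 1 + 1 + 1 + 1 + 1 + 4 + 4 + 4 + 4 + 4 + 4 + 4 + 4 + 4 + 4 + 4 + 4 + 4 + 4 + 4 + 4 + 4 + 4 + 4 + 4 + 4 + 4 + 4 + 4 + 4 + 4 + 4 + 4 + 4 + 4 = 132 = |G|.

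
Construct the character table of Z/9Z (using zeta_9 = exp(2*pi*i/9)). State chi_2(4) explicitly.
Character table of Z/9Z (irreps indexed chi_0,...,chi_8 with chi_k(m) = zeta_9^(k*m), zeta_9 = exp(2*pi*i/9)):
  irrep \ class  {0} (size 1)  {1} (size 1)    {2} (size 1)    {3} (size 1)    {4} (size 1)    {5} (size 1)    {6} (size 1)    {7} (size 1)    {8} (size 1)  
  chi_0          1             1               1               1               1               1               1               1               1             
  chi_1          1             exp(2*I*pi/9)   exp(4*I*pi/9)   exp(2*I*pi/3)   exp(8*I*pi/9)   exp(-8*I*pi/9)  exp(-2*I*pi/3)  exp(-4*I*pi/9)  exp(-2*I*pi/9)
  chi_2          1             exp(4*I*pi/9)   exp(8*I*pi/9)   exp(-2*I*pi/3)  exp(-2*I*pi/9)  exp(2*I*pi/9)   exp(2*I*pi/3)   exp(-8*I*pi/9)  exp(-4*I*pi/9)
  chi_3          1             exp(2*I*pi/3)   exp(-2*I*pi/3)  1               exp(2*I*pi/3)   exp(-2*I*pi/3)  1               exp(2*I*pi/3)   exp(-2*I*pi/3)
  chi_4          1             exp(8*I*pi/9)   exp(-2*I*pi/9)  exp(2*I*pi/3)   exp(-4*I*pi/9)  exp(4*I*pi/9)   exp(-2*I*pi/3)  exp(2*I*pi/9)   exp(-8*I*pi/9)
  chi_5          1             exp(-8*I*pi/9)  exp(2*I*pi/9)   exp(-2*I*pi/3)  exp(4*I*pi/9)   exp(-4*I*pi/9)  exp(2*I*pi/3)   exp(-2*I*pi/9)  exp(8*I*pi/9) 
  chi_6          1             exp(-2*I*pi/3)  exp(2*I*pi/3)   1               exp(-2*I*pi/3)  exp(2*I*pi/3)   1               exp(-2*I*pi/3)  exp(2*I*pi/3) 
  chi_7          1             exp(-4*I*pi/9)  exp(-8*I*pi/9)  exp(2*I*pi/3)   exp(2*I*pi/9)   exp(-2*I*pi/9)  exp(-2*I*pi/3)  exp(8*I*pi/9)   exp(4*I*pi/9) 
  chi_8          1             exp(-2*I*pi/9)  exp(-4*I*pi/9)  exp(-2*I*pi/3)  exp(-8*I*pi/9)  exp(8*I*pi/9)   exp(2*I*pi/3)   exp(4*I*pi/9)   exp(2*I*pi/9) 

Spot check: chi_2(4) = zeta_9^(2*4) = zeta_9^8 = exp(-2*I*pi/9).

Z/9Z is abelian, so all 9 irreducible complex representations are 1-dimensional. They are given by chi_k(m) = zeta_9^(k*m) for k = 0,...,8. Row orthogonality: sum_m chi_k(m) conj(chi_l(m)) = 9 * [k = l].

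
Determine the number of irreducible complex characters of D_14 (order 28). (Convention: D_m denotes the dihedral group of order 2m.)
10

Explanation: The number of irreducible complex representations of a finite group equals its number of conjugacy classes. D_14 has 10 conjugacy classes (n/2 + 3 for n even), so D_14 (order 28) has exactly 10 irreducible complex representations.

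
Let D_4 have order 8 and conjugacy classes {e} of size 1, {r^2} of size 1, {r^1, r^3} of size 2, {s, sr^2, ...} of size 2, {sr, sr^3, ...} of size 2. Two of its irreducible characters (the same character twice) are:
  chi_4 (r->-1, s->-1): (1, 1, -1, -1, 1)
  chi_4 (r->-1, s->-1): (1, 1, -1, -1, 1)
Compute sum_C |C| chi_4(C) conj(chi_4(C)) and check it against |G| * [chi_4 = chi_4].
Sum = 8 = |G| = 8; so <chi_4, chi_4> = 1 (norm-1 confirms irreducibility).

Compute term by term over conjugacy classes (|C| * chi_4(C) * conj(chi_4(C))):
  1*(1)*conj(1) + 1*(1)*conj(1) + 2*(-1)*conj(-1) + 2*(-1)*conj(-1) + 2*(1)*conj(1)
  = (1) + (1) + (2) + (2) + (2)
  = 8.
Dividing by |G| = 8 gives 8/8 = 1, matching the row-orthogonality relation <chi_4, chi_4> = [chi_4 = chi_4].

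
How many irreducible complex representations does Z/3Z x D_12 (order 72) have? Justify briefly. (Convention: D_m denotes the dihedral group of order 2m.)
27

Explanation: The number of irreducible complex representations of a finite group equals its number of conjugacy classes. For a direct product, #classes(G x H) = #classes(G) * #classes(H). Z/3Z has 3 classes (abelian), D_12 has 9 classes, so 3 * 9 = 27, so Z/3Z x D_12 (order 72) has exactly 27 irreducible complex representations.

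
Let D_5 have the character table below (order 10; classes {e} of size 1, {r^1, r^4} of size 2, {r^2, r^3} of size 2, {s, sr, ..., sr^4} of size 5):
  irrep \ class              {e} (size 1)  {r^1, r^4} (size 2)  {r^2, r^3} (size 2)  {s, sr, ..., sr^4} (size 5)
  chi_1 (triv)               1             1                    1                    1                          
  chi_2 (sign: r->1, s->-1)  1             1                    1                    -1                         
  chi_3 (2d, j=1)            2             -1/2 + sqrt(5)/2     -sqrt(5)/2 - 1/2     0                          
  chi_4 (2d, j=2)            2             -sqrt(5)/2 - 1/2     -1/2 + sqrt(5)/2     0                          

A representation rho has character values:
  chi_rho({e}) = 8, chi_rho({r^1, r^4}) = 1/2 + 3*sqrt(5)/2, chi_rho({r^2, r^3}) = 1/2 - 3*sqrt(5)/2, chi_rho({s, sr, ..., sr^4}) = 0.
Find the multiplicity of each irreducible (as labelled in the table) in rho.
Multiplicities: chi_1: 1, chi_2: 1, chi_3: 3, chi_4: 0.

Solution. Use <chi_rho, chi> = (1/|G|) sum_C |C| * chi_rho(C) * conj(chi(C)) with |G| = 10 for each irreducible chi in the table:
  <chi_rho, chi_1> = (1/10)[1*(8)*conj(1) + 2*(1/2 + 3*sqrt(5)/2)*conj(1) + 2*(1/2 - 3*sqrt(5)/2)*conj(1) + 5*(0)*conj(1)]
      = (1/10)[(8) + (1 + 3*sqrt(5)) + (1 - 3*sqrt(5)) + (0)] = 10/10 = 1
  <chi_rho, chi_2> = (1/10)[1*(8)*conj(1) + 2*(1/2 + 3*sqrt(5)/2)*conj(1) + 2*(1/2 - 3*sqrt(5)/2)*conj(1) + 5*(0)*conj(-1)]
      = (1/10)[(8) + (1 + 3*sqrt(5)) + (1 - 3*sqrt(5)) + (0)] = 10/10 = 1
  <chi_rho, chi_3> = (1/10)[1*(8)*conj(2) + 2*(1/2 + 3*sqrt(5)/2)*conj(-1/2 + sqrt(5)/2) + 2*(1/2 - 3*sqrt(5)/2)*conj(-sqrt(5)/2 - 1/2) + 5*(0)*conj(0)]
      = (1/10)[(16) + (7 - sqrt(5)) + (sqrt(5) + 7) + (0)] = 30/10 = 3
  <chi_rho, chi_4> = (1/10)[1*(8)*conj(2) + 2*(1/2 + 3*sqrt(5)/2)*conj(-sqrt(5)/2 - 1/2) + 2*(1/2 - 3*sqrt(5)/2)*conj(-1/2 + sqrt(5)/2) + 5*(0)*conj(0)]
      = (1/10)[(16) + (-8 - 2*sqrt(5)) + (-8 + 2*sqrt(5)) + (0)] = 0/10 = 0
Dimension check: dim(rho) = sum (mult * dim) = 1*1 + 1*1 + 3*2 + 0*2 = 8 = chi_rho(e) = 8.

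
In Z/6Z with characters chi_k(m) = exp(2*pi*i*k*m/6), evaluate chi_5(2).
chi_5(2) = zeta_6^10 = exp(-2*I*pi/3)

Proof sketch: chi_5(2) = zeta_6^(5*2) = zeta_6^10. Since zeta_6^6 = 1, this equals zeta_6^4 = exp(2*pi*i*4/6) = exp(-2*I*pi/3).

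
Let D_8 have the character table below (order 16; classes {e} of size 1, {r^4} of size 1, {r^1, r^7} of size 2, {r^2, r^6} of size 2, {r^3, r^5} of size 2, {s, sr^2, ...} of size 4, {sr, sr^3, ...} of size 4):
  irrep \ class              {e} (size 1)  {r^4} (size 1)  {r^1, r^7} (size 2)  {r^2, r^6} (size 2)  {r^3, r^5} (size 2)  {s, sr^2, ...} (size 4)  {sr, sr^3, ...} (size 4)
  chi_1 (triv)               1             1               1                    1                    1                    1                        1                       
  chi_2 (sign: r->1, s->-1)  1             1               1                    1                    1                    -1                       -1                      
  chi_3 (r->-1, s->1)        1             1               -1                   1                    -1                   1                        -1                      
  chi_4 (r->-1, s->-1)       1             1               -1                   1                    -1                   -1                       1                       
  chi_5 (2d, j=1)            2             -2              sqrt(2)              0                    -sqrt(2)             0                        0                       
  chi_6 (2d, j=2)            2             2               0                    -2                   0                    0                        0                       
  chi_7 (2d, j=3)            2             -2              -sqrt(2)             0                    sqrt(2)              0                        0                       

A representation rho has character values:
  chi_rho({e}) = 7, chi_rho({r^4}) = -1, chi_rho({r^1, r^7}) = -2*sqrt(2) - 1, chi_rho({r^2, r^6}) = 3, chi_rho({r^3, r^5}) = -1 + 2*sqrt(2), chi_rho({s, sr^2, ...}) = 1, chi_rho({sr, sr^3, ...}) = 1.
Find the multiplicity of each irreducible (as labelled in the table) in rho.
Multiplicities: chi_1: 1, chi_2: 0, chi_3: 1, chi_4: 1, chi_5: 0, chi_6: 0, chi_7: 2.

Working: Use <chi_rho, chi> = (1/|G|) sum_C |C| * chi_rho(C) * conj(chi(C)) with |G| = 16 for each irreducible chi in the table:
  <chi_rho, chi_1> = (1/16)[1*(7)*conj(1) + 1*(-1)*conj(1) + 2*(-2*sqrt(2) - 1)*conj(1) + 2*(3)*conj(1) + 2*(-1 + 2*sqrt(2))*conj(1) + 4*(1)*conj(1) + 4*(1)*conj(1)]
      = (1/16)[(7) + (-1) + (-4*sqrt(2) - 2) + (6) + (-2 + 4*sqrt(2)) + (4) + (4)] = 16/16 = 1
  <chi_rho, chi_2> = (1/16)[1*(7)*conj(1) + 1*(-1)*conj(1) + 2*(-2*sqrt(2) - 1)*conj(1) + 2*(3)*conj(1) + 2*(-1 + 2*sqrt(2))*conj(1) + 4*(1)*conj(-1) + 4*(1)*conj(-1)]
      = (1/16)[(7) + (-1) + (-4*sqrt(2) - 2) + (6) + (-2 + 4*sqrt(2)) + (-4) + (-4)] = 0/16 = 0
  <chi_rho, chi_3> = (1/16)[1*(7)*conj(1) + 1*(-1)*conj(1) + 2*(-2*sqrt(2) - 1)*conj(-1) + 2*(3)*conj(1) + 2*(-1 + 2*sqrt(2))*conj(-1) + 4*(1)*conj(1) + 4*(1)*conj(-1)]
      = (1/16)[(7) + (-1) + (2 + 4*sqrt(2)) + (6) + (2 - 4*sqrt(2)) + (4) + (-4)] = 16/16 = 1
  <chi_rho, chi_4> = (1/16)[1*(7)*conj(1) + 1*(-1)*conj(1) + 2*(-2*sqrt(2) - 1)*conj(-1) + 2*(3)*conj(1) + 2*(-1 + 2*sqrt(2))*conj(-1) + 4*(1)*conj(-1) + 4*(1)*conj(1)]
      = (1/16)[(7) + (-1) + (2 + 4*sqrt(2)) + (6) + (2 - 4*sqrt(2)) + (-4) + (4)] = 16/16 = 1
  <chi_rho, chi_5> = (1/16)[1*(7)*conj(2) + 1*(-1)*conj(-2) + 2*(-2*sqrt(2) - 1)*conj(sqrt(2)) + 2*(3)*conj(0) + 2*(-1 + 2*sqrt(2))*conj(-sqrt(2)) + 4*(1)*conj(0) + 4*(1)*conj(0)]
      = (1/16)[(14) + (2) + (-8 - 2*sqrt(2)) + (0) + (-8 + 2*sqrt(2)) + (0) + (0)] = 0/16 = 0
  <chi_rho, chi_6> = (1/16)[1*(7)*conj(2) + 1*(-1)*conj(2) + 2*(-2*sqrt(2) - 1)*conj(0) + 2*(3)*conj(-2) + 2*(-1 + 2*sqrt(2))*conj(0) + 4*(1)*conj(0) + 4*(1)*conj(0)]
      = (1/16)[(14) + (-2) + (0) + (-12) + (0) + (0) + (0)] = 0/16 = 0
  <chi_rho, chi_7> = (1/16)[1*(7)*conj(2) + 1*(-1)*conj(-2) + 2*(-2*sqrt(2) - 1)*conj(-sqrt(2)) + 2*(3)*conj(0) + 2*(-1 + 2*sqrt(2))*conj(sqrt(2)) + 4*(1)*conj(0) + 4*(1)*conj(0)]
      = (1/16)[(14) + (2) + (2*sqrt(2) + 8) + (0) + (8 - 2*sqrt(2)) + (0) + (0)] = 32/16 = 2
Dimension check: dim(rho) = sum (mult * dim) = 1*1 + 0*1 + 1*1 + 1*1 + 0*2 + 0*2 + 2*2 = 7 = chi_rho(e) = 7.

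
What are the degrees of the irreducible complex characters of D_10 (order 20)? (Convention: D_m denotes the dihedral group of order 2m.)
Dimensions: 1, 1, 1, 1, 2, 2, 2, 2

Proof sketch: There are 8 irreducibles (= number of conjugacy classes). Their dimensions d_i satisfy sum d_i^2 = |G| = 20: 1 + 1 + 1 + 1 + 4 + 4 + 4 + 4 = 20.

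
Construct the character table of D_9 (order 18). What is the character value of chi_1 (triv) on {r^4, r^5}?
Conjugacy classes: {e} of size 1, {r^1, r^8} of size 2, {r^2, r^7} of size 2, {r^3, r^6} of size 2, {r^4, r^5} of size 2, {s, sr, ..., sr^8} of size 9.
Character table:
  irrep \ class              {e} (size 1)  {r^1, r^8} (size 2)  {r^2, r^7} (size 2)  {r^3, r^6} (size 2)  {r^4, r^5} (size 2)  {s, sr, ..., sr^8} (size 9)
  chi_1 (triv)               1             1                    1                    1                    1                    1                          
  chi_2 (sign: r->1, s->-1)  1             1                    1                    1                    1                    -1                         
  chi_3 (2d, j=1)            2             2*cos(2*pi/9)        2*cos(4*pi/9)        -1                   -2*cos(pi/9)         0                          
  chi_4 (2d, j=2)            2             2*cos(4*pi/9)        -2*cos(pi/9)         -1                   2*cos(2*pi/9)        0                          
  chi_5 (2d, j=3)            2             -1                   -1                   2                    -1                   0                          
  chi_6 (2d, j=4)            2             -2*cos(pi/9)         2*cos(2*pi/9)        -1                   2*cos(4*pi/9)        0                          

Spot check: chi_1 (triv) on {r^4, r^5} = 1.

Argument: D_9 has order 2*9 = 18 with 6 conjugacy classes, hence 6 irreducibles. Sum of squared dims 1 + 1 + 4 + 4 + 4 + 4 = 18 = |G|. Linear characters come from the abelianisation; the 2-dimensional irreps have character r^k -> 2*cos(2*pi*j*k/9), reflections -> 0.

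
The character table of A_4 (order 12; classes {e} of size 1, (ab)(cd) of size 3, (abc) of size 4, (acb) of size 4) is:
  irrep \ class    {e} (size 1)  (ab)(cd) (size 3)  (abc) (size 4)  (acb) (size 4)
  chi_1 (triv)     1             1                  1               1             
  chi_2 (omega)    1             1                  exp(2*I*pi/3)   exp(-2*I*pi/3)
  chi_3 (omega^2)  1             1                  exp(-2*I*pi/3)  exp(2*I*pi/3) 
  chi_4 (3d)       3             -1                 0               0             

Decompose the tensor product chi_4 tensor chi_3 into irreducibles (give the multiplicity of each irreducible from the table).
chi_4 tensor chi_3 = chi_4 (all other irreducibles have multiplicity 0).

Solution. The character of a tensor product is the pointwise product (chi_4 * chi_3)(C) = chi_4(C) * chi_3(C):
  {e}: (3)*(1), (ab)(cd): (-1)*(1), (abc): (0)*(exp(-2*I*pi/3)), (acb): (0)*(exp(2*I*pi/3))
so (chi_4 * chi_3) takes values
  {e} -> 3, (ab)(cd) -> -1, (abc) -> 0, (acb) -> 0.
Now take the inner product of this character with each irreducible chi from the table, <chi_4*chi_3, chi> = (1/12) sum_C |C| (chi_4*chi_3)(C) conj(chi(C)):
  <chi_4*chi_3, chi_1> = (1/12)[1*(3)*conj(1) + 3*(-1)*conj(1) + 4*(0)*conj(1) + 4*(0)*conj(1)]
      = (1/12)[(3) + (-3) + (0) + (0)] = 0/12 = 0
  <chi_4*chi_3, chi_2> = (1/12)[1*(3)*conj(1) + 3*(-1)*conj(1) + 4*(0)*conj(exp(2*I*pi/3)) + 4*(0)*conj(exp(-2*I*pi/3))]
      = (1/12)[(3) + (-3) + (0) + (0)] = 0/12 = 0
  <chi_4*chi_3, chi_3> = (1/12)[1*(3)*conj(1) + 3*(-1)*conj(1) + 4*(0)*conj(exp(-2*I*pi/3)) + 4*(0)*conj(exp(2*I*pi/3))]
      = (1/12)[(3) + (-3) + (0) + (0)] = 0/12 = 0
  <chi_4*chi_3, chi_4> = (1/12)[1*(3)*conj(3) + 3*(-1)*conj(-1) + 4*(0)*conj(0) + 4*(0)*conj(0)]
      = (1/12)[(9) + (3) + (0) + (0)] = 12/12 = 1
(Exp terms are combined using exp(i*s)*conj(exp(i*t)) = exp(i*(s-t)), and sums of them are collapsed using the identity that for every m > 1 the m distinct m-th roots of unity sum to 0, e.g. 1 + exp(2*I*pi/3) + exp(-2*I*pi/3) = 0.)
Hence the multiplicities are chi_4: 1. Dimension check: dim(chi_4)*dim(chi_3) = 3*1 = 3 and sum (mult * dim) = 1*3 = 3.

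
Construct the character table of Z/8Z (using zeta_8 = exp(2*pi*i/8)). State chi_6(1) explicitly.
Character table of Z/8Z (irreps indexed chi_0,...,chi_7 with chi_k(m) = zeta_8^(k*m), zeta_8 = exp(2*pi*i/8)):
  irrep \ class  {0} (size 1)  {1} (size 1)    {2} (size 1)  {3} (size 1)    {4} (size 1)  {5} (size 1)    {6} (size 1)  {7} (size 1)  
  chi_0          1             1               1             1               1             1               1             1             
  chi_1          1             exp(I*pi/4)     I             exp(3*I*pi/4)   -1            exp(-3*I*pi/4)  -I            exp(-I*pi/4)  
  chi_2          1             I               -1            -I              1             I               -1            -I            
  chi_3          1             exp(3*I*pi/4)   -I            exp(I*pi/4)     -1            exp(-I*pi/4)    I             exp(-3*I*pi/4)
  chi_4          1             -1              1             -1              1             -1              1             -1            
  chi_5          1             exp(-3*I*pi/4)  I             exp(-I*pi/4)    -1            exp(I*pi/4)     -I            exp(3*I*pi/4) 
  chi_6          1             -I              -1            I               1             -I              -1            I             
  chi_7          1             exp(-I*pi/4)    -I            exp(-3*I*pi/4)  -1            exp(3*I*pi/4)   I             exp(I*pi/4)   

Spot check: chi_6(1) = zeta_8^(6*1) = zeta_8^6 = -I.

Argument: Z/8Z is abelian, so all 8 irreducible complex representations are 1-dimensional. They are given by chi_k(m) = zeta_8^(k*m) for k = 0,...,7. Row orthogonality: sum_m chi_k(m) conj(chi_l(m)) = 8 * [k = l].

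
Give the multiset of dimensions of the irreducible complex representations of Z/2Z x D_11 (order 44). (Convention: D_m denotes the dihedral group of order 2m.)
Dimensions: 1, 1, 1, 1, 2, 2, 2, 2, 2, 2, 2, 2, 2, 2

Solution. There are 14 irreducibles (= number of conjugacy classes). Their dimensions d_i satisfy sum d_i^2 = |G| = 44: 1 + 1 + 1 + 1 + 4 + 4 + 4 + 4 + 4 + 4 + 4 + 4 + 4 + 4 = 44. (For the product with Z/2Z: each of the 2 1-dim characters of Z/2Z tensors with each irrep of D_11, giving 2 copies of each D_11-dimension.)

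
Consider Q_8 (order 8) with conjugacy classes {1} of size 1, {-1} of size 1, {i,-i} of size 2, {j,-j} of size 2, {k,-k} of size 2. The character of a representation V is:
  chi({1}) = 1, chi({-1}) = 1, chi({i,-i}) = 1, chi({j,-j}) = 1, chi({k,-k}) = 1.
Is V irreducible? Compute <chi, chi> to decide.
Irreducible: <chi, chi> = 1.

Working: <chi, chi> = (1/|G|) sum_C |C| * |chi(C)|^2 = (1/8)[1*|1|^2 + 1*|1|^2 + 2*|1|^2 + 2*|1|^2 + 2*|1|^2]
  = (1/8)[(1) + (1) + (2) + (2) + (2)] = 8/8 = 1.
A character is irreducible iff <chi, chi> = 1, so this representation is irreducible.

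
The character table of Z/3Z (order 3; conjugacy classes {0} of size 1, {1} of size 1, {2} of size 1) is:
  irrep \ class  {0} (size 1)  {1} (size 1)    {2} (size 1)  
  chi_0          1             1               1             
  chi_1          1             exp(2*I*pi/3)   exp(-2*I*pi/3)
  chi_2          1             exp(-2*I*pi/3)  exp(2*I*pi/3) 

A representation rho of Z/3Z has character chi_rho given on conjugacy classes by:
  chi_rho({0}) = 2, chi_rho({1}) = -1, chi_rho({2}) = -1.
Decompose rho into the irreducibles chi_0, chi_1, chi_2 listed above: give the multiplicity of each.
Multiplicities: chi_0: 0, chi_1: 1, chi_2: 1.

Working: Use <chi_rho, chi> = (1/|G|) sum_C |C| * chi_rho(C) * conj(chi(C)) with |G| = 3 for each irreducible chi in the table:
  <chi_rho, chi_0> = (1/3)[1*(2)*conj(1) + 1*(-1)*conj(1) + 1*(-1)*conj(1)]
      = (1/3)[(2) + (-1) + (-1)] = 0/3 = 0
  <chi_rho, chi_1> = (1/3)[1*(2)*conj(1) + 1*(-1)*conj(exp(2*I*pi/3)) + 1*(-1)*conj(exp(-2*I*pi/3))]
      = (1/3)[(2) + (1 + exp(2*I*pi/3)) + (1 + exp(-2*I*pi/3))] = 3/3 = 1
  <chi_rho, chi_2> = (1/3)[1*(2)*conj(1) + 1*(-1)*conj(exp(-2*I*pi/3)) + 1*(-1)*conj(exp(2*I*pi/3))]
      = (1/3)[(2) + (1 + exp(-2*I*pi/3)) + (1 + exp(2*I*pi/3))] = 3/3 = 1
(Exp terms are combined using exp(i*s)*conj(exp(i*t)) = exp(i*(s-t)), and sums of them are collapsed using the identity that for every m > 1 the m distinct m-th roots of unity sum to 0, e.g. 1 + exp(2*I*pi/3) + exp(-2*I*pi/3) = 0.)
Dimension check: dim(rho) = sum (mult * dim) = 0*1 + 1*1 + 1*1 = 2 = chi_rho(e) = 2.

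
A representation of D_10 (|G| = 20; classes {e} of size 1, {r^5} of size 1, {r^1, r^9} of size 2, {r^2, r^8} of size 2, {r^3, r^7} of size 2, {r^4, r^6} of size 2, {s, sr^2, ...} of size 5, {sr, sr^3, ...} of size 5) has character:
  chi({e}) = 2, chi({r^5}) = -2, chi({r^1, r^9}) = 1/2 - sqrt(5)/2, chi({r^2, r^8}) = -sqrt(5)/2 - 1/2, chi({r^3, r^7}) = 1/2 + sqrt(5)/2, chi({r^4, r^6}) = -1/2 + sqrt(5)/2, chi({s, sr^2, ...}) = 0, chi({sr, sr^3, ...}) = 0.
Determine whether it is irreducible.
Irreducible: <chi, chi> = 1.

Justification: <chi, chi> = (1/|G|) sum_C |C| * |chi(C)|^2 = (1/20)[1*|2|^2 + 1*|-2|^2 + 2*|1/2 - sqrt(5)/2|^2 + 2*|-sqrt(5)/2 - 1/2|^2 + 2*|1/2 + sqrt(5)/2|^2 + 2*|-1/2 + sqrt(5)/2|^2 + 5*|0|^2 + 5*|0|^2]
  = (1/20)[(4) + (4) + (3 - sqrt(5)) + (sqrt(5) + 3) + (sqrt(5) + 3) + (3 - sqrt(5)) + (0) + (0)] = 20/20 = 1.
A character is irreducible iff <chi, chi> = 1, so this representation is irreducible.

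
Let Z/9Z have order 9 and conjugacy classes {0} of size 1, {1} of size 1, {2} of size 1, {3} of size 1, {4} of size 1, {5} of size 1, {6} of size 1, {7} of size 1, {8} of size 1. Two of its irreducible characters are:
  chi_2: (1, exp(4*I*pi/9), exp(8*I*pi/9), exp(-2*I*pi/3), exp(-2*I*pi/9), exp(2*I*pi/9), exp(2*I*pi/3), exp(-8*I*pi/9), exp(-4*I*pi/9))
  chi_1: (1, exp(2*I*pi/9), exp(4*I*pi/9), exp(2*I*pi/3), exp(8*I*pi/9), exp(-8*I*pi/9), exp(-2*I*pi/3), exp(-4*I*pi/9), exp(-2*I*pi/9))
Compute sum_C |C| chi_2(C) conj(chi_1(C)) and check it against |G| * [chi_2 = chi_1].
Sum = 0; so <chi_2, chi_1> = 0 (distinct irreducibles are orthogonal).

Derivation: Compute term by term over conjugacy classes (|C| * chi_2(C) * conj(chi_1(C))):
  1*(1)*conj(1) + 1*(exp(4*I*pi/9))*conj(exp(2*I*pi/9)) + 1*(exp(8*I*pi/9))*conj(exp(4*I*pi/9)) + 1*(exp(-2*I*pi/3))*conj(exp(2*I*pi/3)) + 1*(exp(-2*I*pi/9))*conj(exp(8*I*pi/9)) + 1*(exp(2*I*pi/9))*conj(exp(-8*I*pi/9)) + 1*(exp(2*I*pi/3))*conj(exp(-2*I*pi/3)) + 1*(exp(-8*I*pi/9))*conj(exp(-4*I*pi/9)) + 1*(exp(-4*I*pi/9))*conj(exp(-2*I*pi/9))
  = (1) + (exp(2*I*pi/9)) + (exp(4*I*pi/9)) + (exp(2*I*pi/3)) + (exp(8*I*pi/9)) + (exp(-8*I*pi/9)) + (exp(-2*I*pi/3)) + (exp(-4*I*pi/9)) + (exp(-2*I*pi/9))
  = 0.
(Exp terms are combined using exp(i*s)*conj(exp(i*t)) = exp(i*(s-t)), and sums of them are collapsed using the identity that for every m > 1 the m distinct m-th roots of unity sum to 0, e.g. 1 + exp(2*I*pi/3) + exp(-2*I*pi/3) = 0.)
Dividing by |G| = 9 gives 0/9 = 0, matching the row-orthogonality relation <chi_2, chi_1> = [chi_2 = chi_1].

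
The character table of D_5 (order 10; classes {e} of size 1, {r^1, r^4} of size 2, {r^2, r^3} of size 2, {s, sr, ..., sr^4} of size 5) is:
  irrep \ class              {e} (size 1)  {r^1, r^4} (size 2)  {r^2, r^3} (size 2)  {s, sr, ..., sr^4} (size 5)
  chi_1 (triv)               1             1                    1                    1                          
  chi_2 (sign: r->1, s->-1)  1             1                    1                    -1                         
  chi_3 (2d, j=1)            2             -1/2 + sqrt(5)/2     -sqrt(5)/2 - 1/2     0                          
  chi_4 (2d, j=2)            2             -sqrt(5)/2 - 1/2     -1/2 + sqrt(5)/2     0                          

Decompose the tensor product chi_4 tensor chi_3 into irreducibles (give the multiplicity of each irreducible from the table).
chi_4 tensor chi_3 = chi_3 + chi_4 (all other irreducibles have multiplicity 0).

Working: The character of a tensor product is the pointwise product (chi_4 * chi_3)(C) = chi_4(C) * chi_3(C):
  {e}: (2)*(2), {r^1, r^4}: (-sqrt(5)/2 - 1/2)*(-1/2 + sqrt(5)/2), {r^2, r^3}: (-1/2 + sqrt(5)/2)*(-sqrt(5)/2 - 1/2), {s, sr, ..., sr^4}: (0)*(0)
so (chi_4 * chi_3) takes values
  {e} -> 4, {r^1, r^4} -> -1, {r^2, r^3} -> -1, {s, sr, ..., sr^4} -> 0.
Now take the inner product of this character with each irreducible chi from the table, <chi_4*chi_3, chi> = (1/10) sum_C |C| (chi_4*chi_3)(C) conj(chi(C)):
  <chi_4*chi_3, chi_1> = (1/10)[1*(4)*conj(1) + 2*(-1)*conj(1) + 2*(-1)*conj(1) + 5*(0)*conj(1)]
      = (1/10)[(4) + (-2) + (-2) + (0)] = 0/10 = 0
  <chi_4*chi_3, chi_2> = (1/10)[1*(4)*conj(1) + 2*(-1)*conj(1) + 2*(-1)*conj(1) + 5*(0)*conj(-1)]
      = (1/10)[(4) + (-2) + (-2) + (0)] = 0/10 = 0
  <chi_4*chi_3, chi_3> = (1/10)[1*(4)*conj(2) + 2*(-1)*conj(-1/2 + sqrt(5)/2) + 2*(-1)*conj(-sqrt(5)/2 - 1/2) + 5*(0)*conj(0)]
      = (1/10)[(8) + (1 - sqrt(5)) + (1 + sqrt(5)) + (0)] = 10/10 = 1
  <chi_4*chi_3, chi_4> = (1/10)[1*(4)*conj(2) + 2*(-1)*conj(-sqrt(5)/2 - 1/2) + 2*(-1)*conj(-1/2 + sqrt(5)/2) + 5*(0)*conj(0)]
      = (1/10)[(8) + (1 + sqrt(5)) + (1 - sqrt(5)) + (0)] = 10/10 = 1
Hence the multiplicities are chi_3: 1, chi_4: 1. Dimension check: dim(chi_4)*dim(chi_3) = 2*2 = 4 and sum (mult * dim) = 1*2 + 1*2 = 4.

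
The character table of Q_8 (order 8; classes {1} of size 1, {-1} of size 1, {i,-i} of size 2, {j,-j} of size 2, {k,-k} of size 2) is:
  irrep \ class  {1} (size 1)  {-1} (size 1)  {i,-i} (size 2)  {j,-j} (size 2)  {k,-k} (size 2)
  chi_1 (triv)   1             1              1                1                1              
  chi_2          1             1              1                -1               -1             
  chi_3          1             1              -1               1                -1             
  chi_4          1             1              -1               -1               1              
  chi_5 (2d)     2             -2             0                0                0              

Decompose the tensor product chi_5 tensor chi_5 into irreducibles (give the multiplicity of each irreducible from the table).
chi_5 tensor chi_5 = chi_1 + chi_2 + chi_3 + chi_4 (all other irreducibles have multiplicity 0).

Working: The character of a tensor product is the pointwise product (chi_5 * chi_5)(C) = chi_5(C) * chi_5(C):
  {1}: (2)*(2), {-1}: (-2)*(-2), {i,-i}: (0)*(0), {j,-j}: (0)*(0), {k,-k}: (0)*(0)
so (chi_5 * chi_5) takes values
  {1} -> 4, {-1} -> 4, {i,-i} -> 0, {j,-j} -> 0, {k,-k} -> 0.
Now take the inner product of this character with each irreducible chi from the table, <chi_5*chi_5, chi> = (1/8) sum_C |C| (chi_5*chi_5)(C) conj(chi(C)):
  <chi_5*chi_5, chi_1> = (1/8)[1*(4)*conj(1) + 1*(4)*conj(1) + 2*(0)*conj(1) + 2*(0)*conj(1) + 2*(0)*conj(1)]
      = (1/8)[(4) + (4) + (0) + (0) + (0)] = 8/8 = 1
  <chi_5*chi_5, chi_2> = (1/8)[1*(4)*conj(1) + 1*(4)*conj(1) + 2*(0)*conj(1) + 2*(0)*conj(-1) + 2*(0)*conj(-1)]
      = (1/8)[(4) + (4) + (0) + (0) + (0)] = 8/8 = 1
  <chi_5*chi_5, chi_3> = (1/8)[1*(4)*conj(1) + 1*(4)*conj(1) + 2*(0)*conj(-1) + 2*(0)*conj(1) + 2*(0)*conj(-1)]
      = (1/8)[(4) + (4) + (0) + (0) + (0)] = 8/8 = 1
  <chi_5*chi_5, chi_4> = (1/8)[1*(4)*conj(1) + 1*(4)*conj(1) + 2*(0)*conj(-1) + 2*(0)*conj(-1) + 2*(0)*conj(1)]
      = (1/8)[(4) + (4) + (0) + (0) + (0)] = 8/8 = 1
  <chi_5*chi_5, chi_5> = (1/8)[1*(4)*conj(2) + 1*(4)*conj(-2) + 2*(0)*conj(0) + 2*(0)*conj(0) + 2*(0)*conj(0)]
      = (1/8)[(8) + (-8) + (0) + (0) + (0)] = 0/8 = 0
Hence the multiplicities are chi_1: 1, chi_2: 1, chi_3: 1, chi_4: 1. Dimension check: dim(chi_5)*dim(chi_5) = 2*2 = 4 and sum (mult * dim) = 1*1 + 1*1 + 1*1 + 1*1 = 4.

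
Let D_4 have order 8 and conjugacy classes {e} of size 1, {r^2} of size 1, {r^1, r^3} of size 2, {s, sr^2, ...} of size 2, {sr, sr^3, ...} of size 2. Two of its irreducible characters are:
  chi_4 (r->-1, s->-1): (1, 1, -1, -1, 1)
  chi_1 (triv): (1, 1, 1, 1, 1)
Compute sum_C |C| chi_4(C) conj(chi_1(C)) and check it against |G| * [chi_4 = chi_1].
Sum = 0; so <chi_4, chi_1> = 0 (distinct irreducibles are orthogonal).

Justification: Compute term by term over conjugacy classes (|C| * chi_4(C) * conj(chi_1(C))):
  1*(1)*conj(1) + 1*(1)*conj(1) + 2*(-1)*conj(1) + 2*(-1)*conj(1) + 2*(1)*conj(1)
  = (1) + (1) + (-2) + (-2) + (2)
  = 0.
Dividing by |G| = 8 gives 0/8 = 0, matching the row-orthogonality relation <chi_4, chi_1> = [chi_4 = chi_1].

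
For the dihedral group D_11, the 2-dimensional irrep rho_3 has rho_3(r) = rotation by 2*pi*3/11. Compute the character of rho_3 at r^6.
chi_{rho_3}(r^6) = 2*cos(2*pi*3*6/11) = -2*cos(3*pi/11)

Justification: rho_3(r^6) is rotation by angle 2*pi*3*6/11, whose trace is 2*cos(2*pi*3*6/11) = -2*cos(3*pi/11).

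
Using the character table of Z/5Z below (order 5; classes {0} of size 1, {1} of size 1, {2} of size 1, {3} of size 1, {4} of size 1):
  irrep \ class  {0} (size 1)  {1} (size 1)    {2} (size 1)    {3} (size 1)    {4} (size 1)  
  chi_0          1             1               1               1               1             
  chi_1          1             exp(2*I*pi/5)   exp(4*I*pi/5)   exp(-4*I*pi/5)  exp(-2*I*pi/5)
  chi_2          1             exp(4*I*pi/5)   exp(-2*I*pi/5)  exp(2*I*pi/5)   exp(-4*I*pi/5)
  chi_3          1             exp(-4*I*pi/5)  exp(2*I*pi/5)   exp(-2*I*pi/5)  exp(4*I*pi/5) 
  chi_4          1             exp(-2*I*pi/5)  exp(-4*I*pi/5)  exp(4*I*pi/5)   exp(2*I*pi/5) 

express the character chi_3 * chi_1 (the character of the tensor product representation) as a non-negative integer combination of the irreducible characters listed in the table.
chi_3 tensor chi_1 = chi_4 (all other irreducibles have multiplicity 0).

Reasoning: The character of a tensor product is the pointwise product (chi_3 * chi_1)(C) = chi_3(C) * chi_1(C):
  {0}: (1)*(1), {1}: (exp(-4*I*pi/5))*(exp(2*I*pi/5)), {2}: (exp(2*I*pi/5))*(exp(4*I*pi/5)), {3}: (exp(-2*I*pi/5))*(exp(-4*I*pi/5)), {4}: (exp(4*I*pi/5))*(exp(-2*I*pi/5))
so (chi_3 * chi_1) takes values
  {0} -> 1, {1} -> exp(-2*I*pi/5), {2} -> exp(-4*I*pi/5), {3} -> exp(4*I*pi/5), {4} -> exp(2*I*pi/5).
Now take the inner product of this character with each irreducible chi from the table, <chi_3*chi_1, chi> = (1/5) sum_C |C| (chi_3*chi_1)(C) conj(chi(C)):
  <chi_3*chi_1, chi_0> = (1/5)[1*(1)*conj(1) + 1*(exp(-2*I*pi/5))*conj(1) + 1*(exp(-4*I*pi/5))*conj(1) + 1*(exp(4*I*pi/5))*conj(1) + 1*(exp(2*I*pi/5))*conj(1)]
      = (1/5)[(1) + (exp(-2*I*pi/5)) + (exp(-4*I*pi/5)) + (exp(4*I*pi/5)) + (exp(2*I*pi/5))] = 0/5 = 0
  <chi_3*chi_1, chi_1> = (1/5)[1*(1)*conj(1) + 1*(exp(-2*I*pi/5))*conj(exp(2*I*pi/5)) + 1*(exp(-4*I*pi/5))*conj(exp(4*I*pi/5)) + 1*(exp(4*I*pi/5))*conj(exp(-4*I*pi/5)) + 1*(exp(2*I*pi/5))*conj(exp(-2*I*pi/5))]
      = (1/5)[(1) + (exp(-4*I*pi/5)) + (exp(2*I*pi/5)) + (exp(-2*I*pi/5)) + (exp(4*I*pi/5))] = 0/5 = 0
  <chi_3*chi_1, chi_2> = (1/5)[1*(1)*conj(1) + 1*(exp(-2*I*pi/5))*conj(exp(4*I*pi/5)) + 1*(exp(-4*I*pi/5))*conj(exp(-2*I*pi/5)) + 1*(exp(4*I*pi/5))*conj(exp(2*I*pi/5)) + 1*(exp(2*I*pi/5))*conj(exp(-4*I*pi/5))]
      = (1/5)[(1) + (exp(4*I*pi/5)) + (exp(-2*I*pi/5)) + (exp(2*I*pi/5)) + (exp(-4*I*pi/5))] = 0/5 = 0
  <chi_3*chi_1, chi_3> = (1/5)[1*(1)*conj(1) + 1*(exp(-2*I*pi/5))*conj(exp(-4*I*pi/5)) + 1*(exp(-4*I*pi/5))*conj(exp(2*I*pi/5)) + 1*(exp(4*I*pi/5))*conj(exp(-2*I*pi/5)) + 1*(exp(2*I*pi/5))*conj(exp(4*I*pi/5))]
      = (1/5)[(1) + (exp(2*I*pi/5)) + (exp(4*I*pi/5)) + (exp(-4*I*pi/5)) + (exp(-2*I*pi/5))] = 0/5 = 0
  <chi_3*chi_1, chi_4> = (1/5)[1*(1)*conj(1) + 1*(exp(-2*I*pi/5))*conj(exp(-2*I*pi/5)) + 1*(exp(-4*I*pi/5))*conj(exp(-4*I*pi/5)) + 1*(exp(4*I*pi/5))*conj(exp(4*I*pi/5)) + 1*(exp(2*I*pi/5))*conj(exp(2*I*pi/5))]
      = (1/5)[(1) + (1) + (1) + (1) + (1)] = 5/5 = 1
(Exp terms are combined using exp(i*s)*conj(exp(i*t)) = exp(i*(s-t)), and sums of them are collapsed using the identity that for every m > 1 the m distinct m-th roots of unity sum to 0, e.g. 1 + exp(2*I*pi/3) + exp(-2*I*pi/3) = 0.)
Hence the multiplicities are chi_4: 1. Dimension check: dim(chi_3)*dim(chi_1) = 1*1 = 1 and sum (mult * dim) = 1*1 = 1.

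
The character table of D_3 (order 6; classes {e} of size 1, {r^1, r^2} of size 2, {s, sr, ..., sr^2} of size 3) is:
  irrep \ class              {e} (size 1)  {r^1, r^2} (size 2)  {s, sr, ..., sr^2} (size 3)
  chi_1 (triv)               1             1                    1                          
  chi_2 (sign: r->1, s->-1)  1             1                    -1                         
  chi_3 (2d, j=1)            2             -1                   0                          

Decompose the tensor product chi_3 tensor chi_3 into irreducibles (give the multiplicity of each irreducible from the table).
chi_3 tensor chi_3 = chi_1 + chi_2 + chi_3 (all other irreducibles have multiplicity 0).

Argument: The character of a tensor product is the pointwise product (chi_3 * chi_3)(C) = chi_3(C) * chi_3(C):
  {e}: (2)*(2), {r^1, r^2}: (-1)*(-1), {s, sr, ..., sr^2}: (0)*(0)
so (chi_3 * chi_3) takes values
  {e} -> 4, {r^1, r^2} -> 1, {s, sr, ..., sr^2} -> 0.
Now take the inner product of this character with each irreducible chi from the table, <chi_3*chi_3, chi> = (1/6) sum_C |C| (chi_3*chi_3)(C) conj(chi(C)):
  <chi_3*chi_3, chi_1> = (1/6)[1*(4)*conj(1) + 2*(1)*conj(1) + 3*(0)*conj(1)]
      = (1/6)[(4) + (2) + (0)] = 6/6 = 1
  <chi_3*chi_3, chi_2> = (1/6)[1*(4)*conj(1) + 2*(1)*conj(1) + 3*(0)*conj(-1)]
      = (1/6)[(4) + (2) + (0)] = 6/6 = 1
  <chi_3*chi_3, chi_3> = (1/6)[1*(4)*conj(2) + 2*(1)*conj(-1) + 3*(0)*conj(0)]
      = (1/6)[(8) + (-2) + (0)] = 6/6 = 1
Hence the multiplicities are chi_1: 1, chi_2: 1, chi_3: 1. Dimension check: dim(chi_3)*dim(chi_3) = 2*2 = 4 and sum (mult * dim) = 1*1 + 1*1 + 1*2 = 4.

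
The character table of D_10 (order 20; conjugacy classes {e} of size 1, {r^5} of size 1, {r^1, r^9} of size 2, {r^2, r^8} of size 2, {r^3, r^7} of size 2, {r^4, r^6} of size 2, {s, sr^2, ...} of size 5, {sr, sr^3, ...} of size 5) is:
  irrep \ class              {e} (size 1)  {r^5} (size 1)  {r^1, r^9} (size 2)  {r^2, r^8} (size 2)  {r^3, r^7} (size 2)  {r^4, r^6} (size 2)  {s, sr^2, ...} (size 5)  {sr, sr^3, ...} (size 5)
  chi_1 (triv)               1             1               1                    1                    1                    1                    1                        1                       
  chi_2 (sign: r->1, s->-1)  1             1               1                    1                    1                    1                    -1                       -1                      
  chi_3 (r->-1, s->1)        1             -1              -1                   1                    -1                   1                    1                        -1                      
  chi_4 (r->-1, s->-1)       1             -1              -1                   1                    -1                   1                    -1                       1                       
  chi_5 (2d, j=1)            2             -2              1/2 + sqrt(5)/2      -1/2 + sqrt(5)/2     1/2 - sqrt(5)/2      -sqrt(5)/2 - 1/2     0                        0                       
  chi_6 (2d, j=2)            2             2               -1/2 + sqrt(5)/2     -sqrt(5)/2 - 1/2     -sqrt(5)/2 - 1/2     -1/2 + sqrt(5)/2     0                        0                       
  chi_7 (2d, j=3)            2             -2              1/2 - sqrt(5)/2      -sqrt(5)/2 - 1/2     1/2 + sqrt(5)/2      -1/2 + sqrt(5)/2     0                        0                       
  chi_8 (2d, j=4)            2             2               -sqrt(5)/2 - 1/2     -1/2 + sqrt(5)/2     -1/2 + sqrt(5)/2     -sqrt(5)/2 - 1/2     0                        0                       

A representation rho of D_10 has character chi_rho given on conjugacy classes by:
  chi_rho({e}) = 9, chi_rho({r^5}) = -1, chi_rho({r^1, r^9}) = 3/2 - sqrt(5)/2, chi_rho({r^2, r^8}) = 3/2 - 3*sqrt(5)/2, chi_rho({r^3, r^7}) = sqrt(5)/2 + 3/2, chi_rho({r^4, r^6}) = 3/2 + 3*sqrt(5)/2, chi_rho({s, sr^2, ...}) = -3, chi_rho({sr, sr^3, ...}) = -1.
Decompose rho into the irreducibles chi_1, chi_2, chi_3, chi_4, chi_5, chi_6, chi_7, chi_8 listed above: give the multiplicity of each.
Multiplicities: chi_1: 0, chi_2: 2, chi_3: 0, chi_4: 1, chi_5: 0, chi_6: 1, chi_7: 2, chi_8: 0.

Explanation: Use <chi_rho, chi> = (1/|G|) sum_C |C| * chi_rho(C) * conj(chi(C)) with |G| = 20 for each irreducible chi in the table:
  <chi_rho, chi_1> = (1/20)[1*(9)*conj(1) + 1*(-1)*conj(1) + 2*(3/2 - sqrt(5)/2)*conj(1) + 2*(3/2 - 3*sqrt(5)/2)*conj(1) + 2*(sqrt(5)/2 + 3/2)*conj(1) + 2*(3/2 + 3*sqrt(5)/2)*conj(1) + 5*(-3)*conj(1) + 5*(-1)*conj(1)]
      = (1/20)[(9) + (-1) + (3 - sqrt(5)) + (3 - 3*sqrt(5)) + (sqrt(5) + 3) + (3 + 3*sqrt(5)) + (-15) + (-5)] = 0/20 = 0
  <chi_rho, chi_2> = (1/20)[1*(9)*conj(1) + 1*(-1)*conj(1) + 2*(3/2 - sqrt(5)/2)*conj(1) + 2*(3/2 - 3*sqrt(5)/2)*conj(1) + 2*(sqrt(5)/2 + 3/2)*conj(1) + 2*(3/2 + 3*sqrt(5)/2)*conj(1) + 5*(-3)*conj(-1) + 5*(-1)*conj(-1)]
      = (1/20)[(9) + (-1) + (3 - sqrt(5)) + (3 - 3*sqrt(5)) + (sqrt(5) + 3) + (3 + 3*sqrt(5)) + (15) + (5)] = 40/20 = 2
  <chi_rho, chi_3> = (1/20)[1*(9)*conj(1) + 1*(-1)*conj(-1) + 2*(3/2 - sqrt(5)/2)*conj(-1) + 2*(3/2 - 3*sqrt(5)/2)*conj(1) + 2*(sqrt(5)/2 + 3/2)*conj(-1) + 2*(3/2 + 3*sqrt(5)/2)*conj(1) + 5*(-3)*conj(1) + 5*(-1)*conj(-1)]
      = (1/20)[(9) + (1) + (-3 + sqrt(5)) + (3 - 3*sqrt(5)) + (-3 - sqrt(5)) + (3 + 3*sqrt(5)) + (-15) + (5)] = 0/20 = 0
  <chi_rho, chi_4> = (1/20)[1*(9)*conj(1) + 1*(-1)*conj(-1) + 2*(3/2 - sqrt(5)/2)*conj(-1) + 2*(3/2 - 3*sqrt(5)/2)*conj(1) + 2*(sqrt(5)/2 + 3/2)*conj(-1) + 2*(3/2 + 3*sqrt(5)/2)*conj(1) + 5*(-3)*conj(-1) + 5*(-1)*conj(1)]
      = (1/20)[(9) + (1) + (-3 + sqrt(5)) + (3 - 3*sqrt(5)) + (-3 - sqrt(5)) + (3 + 3*sqrt(5)) + (15) + (-5)] = 20/20 = 1
  <chi_rho, chi_5> = (1/20)[1*(9)*conj(2) + 1*(-1)*conj(-2) + 2*(3/2 - sqrt(5)/2)*conj(1/2 + sqrt(5)/2) + 2*(3/2 - 3*sqrt(5)/2)*conj(-1/2 + sqrt(5)/2) + 2*(sqrt(5)/2 + 3/2)*conj(1/2 - sqrt(5)/2) + 2*(3/2 + 3*sqrt(5)/2)*conj(-sqrt(5)/2 - 1/2) + 5*(-3)*conj(0) + 5*(-1)*conj(0)]
      = (1/20)[(18) + (2) + (-1 + sqrt(5)) + (-9 + 3*sqrt(5)) + (-sqrt(5) - 1) + (-9 - 3*sqrt(5)) + (0) + (0)] = 0/20 = 0
  <chi_rho, chi_6> = (1/20)[1*(9)*conj(2) + 1*(-1)*conj(2) + 2*(3/2 - sqrt(5)/2)*conj(-1/2 + sqrt(5)/2) + 2*(3/2 - 3*sqrt(5)/2)*conj(-sqrt(5)/2 - 1/2) + 2*(sqrt(5)/2 + 3/2)*conj(-sqrt(5)/2 - 1/2) + 2*(3/2 + 3*sqrt(5)/2)*conj(-1/2 + sqrt(5)/2) + 5*(-3)*conj(0) + 5*(-1)*conj(0)]
      = (1/20)[(18) + (-2) + (-4 + 2*sqrt(5)) + (6) + (-2*sqrt(5) - 4) + (6) + (0) + (0)] = 20/20 = 1
  <chi_rho, chi_7> = (1/20)[1*(9)*conj(2) + 1*(-1)*conj(-2) + 2*(3/2 - sqrt(5)/2)*conj(1/2 - sqrt(5)/2) + 2*(3/2 - 3*sqrt(5)/2)*conj(-sqrt(5)/2 - 1/2) + 2*(sqrt(5)/2 + 3/2)*conj(1/2 + sqrt(5)/2) + 2*(3/2 + 3*sqrt(5)/2)*conj(-1/2 + sqrt(5)/2) + 5*(-3)*conj(0) + 5*(-1)*conj(0)]
      = (1/20)[(18) + (2) + (4 - 2*sqrt(5)) + (6) + (4 + 2*sqrt(5)) + (6) + (0) + (0)] = 40/20 = 2
  <chi_rho, chi_8> = (1/20)[1*(9)*conj(2) + 1*(-1)*conj(2) + 2*(3/2 - sqrt(5)/2)*conj(-sqrt(5)/2 - 1/2) + 2*(3/2 - 3*sqrt(5)/2)*conj(-1/2 + sqrt(5)/2) + 2*(sqrt(5)/2 + 3/2)*conj(-1/2 + sqrt(5)/2) + 2*(3/2 + 3*sqrt(5)/2)*conj(-sqrt(5)/2 - 1/2) + 5*(-3)*conj(0) + 5*(-1)*conj(0)]
      = (1/20)[(18) + (-2) + (1 - sqrt(5)) + (-9 + 3*sqrt(5)) + (1 + sqrt(5)) + (-9 - 3*sqrt(5)) + (0) + (0)] = 0/20 = 0
Dimension check: dim(rho) = sum (mult * dim) = 0*1 + 2*1 + 0*1 + 1*1 + 0*2 + 1*2 + 2*2 + 0*2 = 9 = chi_rho(e) = 9.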